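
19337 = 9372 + 9965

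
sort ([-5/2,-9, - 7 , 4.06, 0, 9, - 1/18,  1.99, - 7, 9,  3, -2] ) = [ - 9, - 7, - 7, - 5/2, - 2, - 1/18,  0, 1.99,3 , 4.06, 9, 9 ] 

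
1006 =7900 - 6894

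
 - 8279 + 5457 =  - 2822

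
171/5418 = 19/602 = 0.03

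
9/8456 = 9/8456= 0.00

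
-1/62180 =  - 1+ 62179/62180 = -0.00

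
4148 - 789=3359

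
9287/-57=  - 163+ 4/57 = - 162.93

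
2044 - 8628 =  -6584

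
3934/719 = 5 + 339/719 = 5.47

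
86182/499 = 172 + 354/499 = 172.71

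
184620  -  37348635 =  - 37164015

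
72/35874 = 4/1993= 0.00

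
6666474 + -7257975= - 591501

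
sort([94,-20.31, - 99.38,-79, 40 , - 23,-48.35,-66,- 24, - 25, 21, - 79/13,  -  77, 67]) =[ - 99.38,  -  79,  -  77,-66,  -  48.35, - 25,  -  24,-23, - 20.31, - 79/13,21, 40,67, 94]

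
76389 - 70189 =6200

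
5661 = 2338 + 3323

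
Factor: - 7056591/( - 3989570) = 2^( - 1)*3^1 * 5^ ( - 1) * 13^( - 1)*733^1*3209^1 * 30689^ ( - 1)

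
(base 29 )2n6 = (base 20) 5hf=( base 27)366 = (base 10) 2355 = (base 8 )4463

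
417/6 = 139/2 =69.50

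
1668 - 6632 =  - 4964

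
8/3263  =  8/3263  =  0.00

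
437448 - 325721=111727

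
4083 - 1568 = 2515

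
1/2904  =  1/2904 = 0.00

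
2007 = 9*223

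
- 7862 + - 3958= - 11820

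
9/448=9/448  =  0.02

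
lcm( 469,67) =469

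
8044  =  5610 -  - 2434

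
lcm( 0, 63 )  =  0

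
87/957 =1/11 = 0.09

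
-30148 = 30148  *( - 1)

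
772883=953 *811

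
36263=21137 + 15126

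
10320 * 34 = 350880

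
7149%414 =111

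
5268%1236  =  324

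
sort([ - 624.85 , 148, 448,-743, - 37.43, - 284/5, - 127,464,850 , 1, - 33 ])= [ - 743 ,  -  624.85, - 127, - 284/5,-37.43, - 33,1,148 , 448, 464,850 ] 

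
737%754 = 737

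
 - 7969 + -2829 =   -  10798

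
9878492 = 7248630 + 2629862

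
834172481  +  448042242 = 1282214723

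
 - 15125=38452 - 53577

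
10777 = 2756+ 8021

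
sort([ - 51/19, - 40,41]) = [ - 40,  -  51/19,41]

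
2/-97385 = -1 + 97383/97385 = -  0.00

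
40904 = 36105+4799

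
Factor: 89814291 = 3^1*7^1 *4276871^1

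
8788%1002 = 772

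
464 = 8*58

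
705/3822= 235/1274 = 0.18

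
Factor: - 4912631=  - 131^1*37501^1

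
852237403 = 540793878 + 311443525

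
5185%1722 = 19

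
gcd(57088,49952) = 7136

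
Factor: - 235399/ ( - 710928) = 2^(- 4 )*3^( - 2)*17^1*61^1*227^1*4937^( - 1)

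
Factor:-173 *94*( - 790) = 12846980 = 2^2*5^1*47^1*79^1*173^1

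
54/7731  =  6/859 = 0.01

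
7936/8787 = 7936/8787 = 0.90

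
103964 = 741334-637370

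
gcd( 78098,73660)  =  2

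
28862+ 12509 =41371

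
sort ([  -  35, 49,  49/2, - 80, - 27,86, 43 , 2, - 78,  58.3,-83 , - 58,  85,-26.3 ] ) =[-83, - 80,-78,-58,-35  ,-27, - 26.3,  2, 49/2,43,  49,58.3, 85,86]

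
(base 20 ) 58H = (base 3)2222122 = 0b100010000001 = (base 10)2177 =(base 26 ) 35J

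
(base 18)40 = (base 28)2g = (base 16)48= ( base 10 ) 72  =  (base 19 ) 3f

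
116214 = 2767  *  42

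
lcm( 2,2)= 2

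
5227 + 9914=15141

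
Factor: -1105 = - 5^1*13^1* 17^1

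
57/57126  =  19/19042= 0.00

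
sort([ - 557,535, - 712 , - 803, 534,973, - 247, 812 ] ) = [ - 803, - 712, - 557, - 247,534, 535, 812, 973]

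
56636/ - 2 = -28318+0/1 = - 28318.00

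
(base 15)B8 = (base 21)85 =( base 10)173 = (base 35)4x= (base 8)255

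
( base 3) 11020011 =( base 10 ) 3082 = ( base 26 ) 4EE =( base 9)4204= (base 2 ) 110000001010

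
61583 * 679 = 41814857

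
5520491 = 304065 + 5216426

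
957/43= 957/43= 22.26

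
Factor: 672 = 2^5*3^1*7^1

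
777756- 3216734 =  - 2438978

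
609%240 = 129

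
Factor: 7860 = 2^2*3^1*5^1 *131^1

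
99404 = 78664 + 20740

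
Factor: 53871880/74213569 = 2^3 * 5^1*283^1*2309^( - 1) *4759^1*32141^(-1 ) 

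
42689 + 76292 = 118981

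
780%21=3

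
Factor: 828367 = 191^1*4337^1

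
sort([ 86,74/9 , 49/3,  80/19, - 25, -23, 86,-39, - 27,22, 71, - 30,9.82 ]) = [ - 39,  -  30, - 27, - 25, - 23,80/19,74/9,9.82,49/3,22, 71,86,86]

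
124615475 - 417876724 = -293261249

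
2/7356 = 1/3678  =  0.00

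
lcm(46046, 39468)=276276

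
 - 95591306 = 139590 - 95730896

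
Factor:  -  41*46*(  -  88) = 2^4 * 11^1 * 23^1*41^1 =165968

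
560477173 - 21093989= 539383184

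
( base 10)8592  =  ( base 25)DIH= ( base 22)hgc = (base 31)8t5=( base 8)20620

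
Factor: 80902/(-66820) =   -  40451/33410 = - 2^(- 1) * 5^( - 1)*13^( - 1 )*19^1*257^(  -  1)*2129^1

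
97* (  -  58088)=-5634536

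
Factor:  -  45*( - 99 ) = 3^4*  5^1 * 11^1=4455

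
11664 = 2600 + 9064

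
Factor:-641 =-641^1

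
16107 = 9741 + 6366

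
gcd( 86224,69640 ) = 8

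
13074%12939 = 135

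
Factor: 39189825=3^5*5^2*6451^1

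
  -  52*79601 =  - 4139252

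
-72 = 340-412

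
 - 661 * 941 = -622001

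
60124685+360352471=420477156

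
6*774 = 4644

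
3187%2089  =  1098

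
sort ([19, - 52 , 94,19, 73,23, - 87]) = [ - 87, - 52, 19, 19, 23, 73, 94 ]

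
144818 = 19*7622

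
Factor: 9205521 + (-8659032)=3^2 * 41^1*1481^1=546489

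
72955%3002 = 907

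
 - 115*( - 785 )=90275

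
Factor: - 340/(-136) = 5/2 = 2^(-1) * 5^1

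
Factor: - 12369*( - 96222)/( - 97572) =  - 198361653/16262 = - 2^( - 1)*3^1*7^2*19^1*29^1*31^1*47^( - 1)*79^1*173^(-1 ) 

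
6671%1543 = 499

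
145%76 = 69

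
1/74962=1/74962 = 0.00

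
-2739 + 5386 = 2647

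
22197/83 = 22197/83 = 267.43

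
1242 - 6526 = - 5284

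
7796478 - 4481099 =3315379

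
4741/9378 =4741/9378 =0.51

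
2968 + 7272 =10240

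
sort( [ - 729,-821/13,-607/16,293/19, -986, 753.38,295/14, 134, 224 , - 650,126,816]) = [- 986, - 729 ,-650, - 821/13, - 607/16,293/19,295/14,126 , 134, 224,753.38,816]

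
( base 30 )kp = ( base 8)1161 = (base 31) K5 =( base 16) 271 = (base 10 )625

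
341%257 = 84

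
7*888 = 6216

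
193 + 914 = 1107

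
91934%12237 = 6275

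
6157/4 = 6157/4 = 1539.25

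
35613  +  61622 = 97235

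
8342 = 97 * 86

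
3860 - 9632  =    -  5772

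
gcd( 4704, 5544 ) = 168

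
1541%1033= 508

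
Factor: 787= 787^1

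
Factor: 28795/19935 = 13/9 = 3^( - 2) *13^1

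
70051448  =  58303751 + 11747697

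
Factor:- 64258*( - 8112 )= 2^5*3^1*13^2*19^2*89^1 = 521260896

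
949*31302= 29705598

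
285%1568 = 285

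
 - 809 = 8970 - 9779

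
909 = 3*303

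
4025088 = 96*41928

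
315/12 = 26 + 1/4 = 26.25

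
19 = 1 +18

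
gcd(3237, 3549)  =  39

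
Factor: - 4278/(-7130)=3^1*5^(-1)  =  3/5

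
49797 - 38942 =10855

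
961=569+392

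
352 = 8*44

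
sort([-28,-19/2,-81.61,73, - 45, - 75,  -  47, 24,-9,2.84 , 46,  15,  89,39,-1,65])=[ - 81.61, - 75, - 47,-45,-28,  -  19/2,- 9, - 1,2.84, 15,  24,39,46, 65,73,89 ] 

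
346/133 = 346/133  =  2.60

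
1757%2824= 1757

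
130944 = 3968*33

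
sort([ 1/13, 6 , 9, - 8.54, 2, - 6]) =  [ - 8.54,- 6, 1/13,2, 6, 9]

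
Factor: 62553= 3^1*29^1*719^1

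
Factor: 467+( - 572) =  - 105 = - 3^1 * 5^1* 7^1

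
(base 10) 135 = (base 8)207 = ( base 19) 72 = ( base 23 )5k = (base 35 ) 3U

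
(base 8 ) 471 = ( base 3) 102121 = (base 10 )313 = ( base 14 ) 185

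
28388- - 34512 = 62900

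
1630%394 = 54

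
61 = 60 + 1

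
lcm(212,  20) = 1060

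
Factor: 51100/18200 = 2^(-1) *13^(-1)*73^1= 73/26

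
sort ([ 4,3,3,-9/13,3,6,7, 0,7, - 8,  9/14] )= [ - 8, - 9/13, 0,9/14,3,3,3,  4,6,7,7 ]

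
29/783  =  1/27 = 0.04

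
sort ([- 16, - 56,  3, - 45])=[ - 56, - 45, - 16,  3 ] 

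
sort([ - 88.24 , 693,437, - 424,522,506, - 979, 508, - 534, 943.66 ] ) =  [ - 979, - 534, - 424, - 88.24, 437, 506,508,522, 693,943.66 ]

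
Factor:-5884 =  - 2^2*1471^1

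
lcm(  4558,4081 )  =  350966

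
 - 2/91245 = -2/91245 = - 0.00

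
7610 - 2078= 5532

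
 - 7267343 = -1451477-5815866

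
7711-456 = 7255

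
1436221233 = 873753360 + 562467873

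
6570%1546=386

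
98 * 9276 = 909048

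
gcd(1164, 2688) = 12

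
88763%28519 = 3206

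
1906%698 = 510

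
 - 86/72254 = -1 + 36084/36127 = - 0.00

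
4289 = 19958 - 15669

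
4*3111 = 12444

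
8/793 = 8/793  =  0.01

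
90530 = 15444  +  75086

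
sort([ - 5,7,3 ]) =[ - 5, 3 , 7] 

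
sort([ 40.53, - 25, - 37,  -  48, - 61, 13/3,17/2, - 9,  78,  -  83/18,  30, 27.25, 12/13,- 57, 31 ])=[ - 61, - 57,  -  48, - 37, - 25, - 9, - 83/18, 12/13, 13/3,17/2,27.25,30,31, 40.53, 78] 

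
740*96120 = 71128800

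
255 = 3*85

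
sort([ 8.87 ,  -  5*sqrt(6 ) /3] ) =[-5*sqrt(6) /3,8.87] 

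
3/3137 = 3/3137 = 0.00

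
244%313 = 244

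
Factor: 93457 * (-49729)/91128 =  - 4647523153/91128 = - 2^( - 3)*3^( - 1 )*7^1*13^2*79^1*223^2*3797^ (-1 ) 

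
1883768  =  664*2837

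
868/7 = 124 = 124.00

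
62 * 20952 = 1299024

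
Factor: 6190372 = 2^2 * 1547593^1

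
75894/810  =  93 + 94/135  =  93.70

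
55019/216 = 55019/216 = 254.72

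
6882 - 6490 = 392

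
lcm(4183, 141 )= 12549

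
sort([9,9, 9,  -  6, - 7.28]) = [ - 7.28, - 6,9, 9,9]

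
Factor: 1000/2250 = 4/9 = 2^2*3^( - 2)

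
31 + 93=124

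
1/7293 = 1/7293 =0.00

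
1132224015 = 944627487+187596528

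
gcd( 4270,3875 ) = 5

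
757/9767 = 757/9767 = 0.08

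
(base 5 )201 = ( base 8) 63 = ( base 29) 1m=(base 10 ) 51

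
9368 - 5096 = 4272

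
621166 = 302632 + 318534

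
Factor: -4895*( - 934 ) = 4571930=2^1*5^1*11^1  *89^1*467^1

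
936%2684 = 936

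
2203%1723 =480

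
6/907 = 6/907 = 0.01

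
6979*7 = 48853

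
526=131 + 395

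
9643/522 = 9643/522 = 18.47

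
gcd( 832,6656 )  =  832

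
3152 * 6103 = 19236656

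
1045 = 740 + 305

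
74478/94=37239/47 = 792.32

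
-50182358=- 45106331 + -5076027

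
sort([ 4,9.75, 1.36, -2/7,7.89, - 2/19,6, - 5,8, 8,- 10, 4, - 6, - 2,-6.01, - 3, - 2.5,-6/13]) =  [ - 10, -6.01 , - 6,-5 , - 3, -2.5,  -  2,-6/13, - 2/7,-2/19, 1.36,4, 4,6,7.89,8, 8,9.75 ]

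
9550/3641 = 2 + 2268/3641 = 2.62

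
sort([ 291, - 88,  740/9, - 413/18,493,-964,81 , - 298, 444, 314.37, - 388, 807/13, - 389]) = [- 964, - 389, - 388, - 298, - 88,-413/18, 807/13,81,740/9,  291,314.37,444,493]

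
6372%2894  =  584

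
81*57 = 4617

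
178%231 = 178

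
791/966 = 113/138 = 0.82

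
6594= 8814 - 2220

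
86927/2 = 43463 + 1/2 = 43463.50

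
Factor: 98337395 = 5^1*13^1*47^1*32189^1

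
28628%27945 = 683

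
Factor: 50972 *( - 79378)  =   - 2^3*13^1 * 43^1*71^1 *12743^1 = - 4046055416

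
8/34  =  4/17 = 0.24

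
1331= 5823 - 4492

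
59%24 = 11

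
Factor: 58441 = 58441^1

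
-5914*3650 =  - 21586100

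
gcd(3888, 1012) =4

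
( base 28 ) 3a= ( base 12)7a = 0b1011110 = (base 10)94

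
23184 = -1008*( - 23) 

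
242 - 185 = 57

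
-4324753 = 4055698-8380451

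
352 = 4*88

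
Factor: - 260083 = -17^1 * 15299^1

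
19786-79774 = -59988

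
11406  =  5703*2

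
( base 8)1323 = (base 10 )723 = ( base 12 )503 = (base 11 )5a8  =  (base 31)NA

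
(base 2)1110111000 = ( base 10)952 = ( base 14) 4C0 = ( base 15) 437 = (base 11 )796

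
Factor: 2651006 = 2^1*29^1*45707^1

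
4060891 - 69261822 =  - 65200931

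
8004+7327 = 15331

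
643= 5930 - 5287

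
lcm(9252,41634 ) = 83268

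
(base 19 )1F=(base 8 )42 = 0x22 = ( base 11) 31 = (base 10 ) 34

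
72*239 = 17208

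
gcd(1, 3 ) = 1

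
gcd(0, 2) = 2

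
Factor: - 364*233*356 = -30193072 = -  2^4 * 7^1*13^1*89^1 * 233^1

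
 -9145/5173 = - 2 + 1201/5173 = - 1.77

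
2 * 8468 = 16936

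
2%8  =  2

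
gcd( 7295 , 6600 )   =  5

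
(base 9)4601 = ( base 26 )50n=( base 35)2r8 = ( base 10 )3403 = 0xD4B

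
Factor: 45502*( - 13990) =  - 636572980 = -2^2 * 5^1  *1399^1 *22751^1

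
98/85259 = 98/85259 = 0.00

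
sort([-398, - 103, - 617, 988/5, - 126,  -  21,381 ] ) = [ - 617, - 398,-126 ,-103, - 21 , 988/5, 381 ] 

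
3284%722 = 396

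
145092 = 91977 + 53115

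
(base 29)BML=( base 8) 23266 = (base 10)9910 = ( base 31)A9L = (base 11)749A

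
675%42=3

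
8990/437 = 20+ 250/437 = 20.57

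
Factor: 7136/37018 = 2^4*  83^(- 1) = 16/83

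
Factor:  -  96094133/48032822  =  -2^(-1)*131^1*727^1*1009^1*24016411^ ( - 1)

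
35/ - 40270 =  - 1 + 8047/8054 = -0.00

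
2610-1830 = 780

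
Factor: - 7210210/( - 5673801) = 2^1*3^( - 1)*5^1*23^( - 1)*73^1*83^1*691^( - 1)=60590/47679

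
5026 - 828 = 4198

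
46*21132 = 972072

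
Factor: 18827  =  67^1*281^1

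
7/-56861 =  - 1 + 8122/8123 = - 0.00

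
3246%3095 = 151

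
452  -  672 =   -  220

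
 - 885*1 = - 885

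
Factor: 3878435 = 5^1*11^1*151^1 * 467^1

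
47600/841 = 56+504/841 = 56.60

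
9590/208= 46 + 11/104 = 46.11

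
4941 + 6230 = 11171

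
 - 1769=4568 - 6337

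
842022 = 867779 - 25757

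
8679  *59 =512061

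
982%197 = 194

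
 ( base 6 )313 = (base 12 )99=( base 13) 90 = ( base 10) 117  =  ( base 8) 165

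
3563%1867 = 1696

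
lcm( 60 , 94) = 2820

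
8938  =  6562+2376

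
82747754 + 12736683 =95484437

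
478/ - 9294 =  - 1 +4408/4647  =  - 0.05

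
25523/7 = 25523/7 = 3646.14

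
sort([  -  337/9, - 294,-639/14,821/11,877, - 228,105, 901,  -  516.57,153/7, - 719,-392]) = [ -719, - 516.57,-392,-294,-228 ,-639/14,-337/9, 153/7,821/11, 105,877, 901] 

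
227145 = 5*45429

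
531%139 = 114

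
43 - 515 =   -  472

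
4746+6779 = 11525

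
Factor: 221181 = 3^1 * 73727^1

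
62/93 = 2/3 = 0.67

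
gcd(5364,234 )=18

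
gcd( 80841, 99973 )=1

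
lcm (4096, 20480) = 20480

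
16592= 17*976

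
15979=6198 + 9781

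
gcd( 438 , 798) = 6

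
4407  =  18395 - 13988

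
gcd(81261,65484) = 9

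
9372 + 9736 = 19108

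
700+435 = 1135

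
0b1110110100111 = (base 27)ab4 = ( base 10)7591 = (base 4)1312213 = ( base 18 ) 157d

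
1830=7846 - 6016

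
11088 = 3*3696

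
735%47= 30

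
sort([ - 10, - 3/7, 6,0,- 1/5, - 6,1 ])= [ - 10,-6, - 3/7, - 1/5,  0, 1,6]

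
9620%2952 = 764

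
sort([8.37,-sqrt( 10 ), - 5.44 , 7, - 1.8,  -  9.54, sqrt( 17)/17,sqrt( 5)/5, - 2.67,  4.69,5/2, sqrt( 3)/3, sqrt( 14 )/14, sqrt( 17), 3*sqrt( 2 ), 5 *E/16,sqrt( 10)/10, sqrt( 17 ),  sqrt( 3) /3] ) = [ - 9.54, - 5.44, - sqrt(10), - 2.67,-1.8,sqrt(17)/17, sqrt( 14)/14,sqrt( 10 ) /10,sqrt( 5) /5, sqrt ( 3)/3, sqrt( 3 ) /3, 5*E/16,5/2,  sqrt( 17), sqrt( 17 ), 3*sqrt( 2 ), 4.69,7,8.37 ]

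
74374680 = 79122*940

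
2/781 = 2/781 = 0.00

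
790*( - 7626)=- 6024540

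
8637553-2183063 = 6454490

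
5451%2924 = 2527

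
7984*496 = 3960064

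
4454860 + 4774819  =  9229679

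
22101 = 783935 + -761834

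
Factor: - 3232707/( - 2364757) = 3^1 *41^( - 1)*47^1*101^1*137^(-1 )*227^1*421^(- 1 ) 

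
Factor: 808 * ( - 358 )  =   - 289264 = - 2^4 * 101^1*179^1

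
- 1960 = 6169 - 8129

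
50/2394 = 25/1197 = 0.02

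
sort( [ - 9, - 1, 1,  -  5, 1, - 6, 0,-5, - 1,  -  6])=[ - 9, - 6, - 6,- 5 , - 5, - 1, - 1 , 0, 1,1]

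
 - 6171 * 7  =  -43197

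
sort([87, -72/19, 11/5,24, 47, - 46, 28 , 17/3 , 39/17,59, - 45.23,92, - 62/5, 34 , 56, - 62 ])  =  [-62,-46, - 45.23 ,  -  62/5, - 72/19, 11/5,39/17,17/3,24 , 28,34,47, 56,59,87,92]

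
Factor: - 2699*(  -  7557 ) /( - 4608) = -6798781/1536 = - 2^( -9) *3^( - 1 ) * 11^1*229^1*2699^1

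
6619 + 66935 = 73554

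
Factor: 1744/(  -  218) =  - 2^3 = - 8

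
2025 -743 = 1282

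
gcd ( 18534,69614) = 2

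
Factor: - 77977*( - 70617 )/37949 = 3^1 * 137^( - 1)*277^( - 1)*23539^1*77977^1 = 5506501809/37949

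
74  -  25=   49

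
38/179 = 38/179 =0.21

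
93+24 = 117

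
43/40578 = 43/40578 = 0.00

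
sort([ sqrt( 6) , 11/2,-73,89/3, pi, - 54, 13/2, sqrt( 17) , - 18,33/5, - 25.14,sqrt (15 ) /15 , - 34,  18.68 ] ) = [-73, - 54, - 34,-25.14, - 18, sqrt (15 )/15 , sqrt(6 ),pi, sqrt(17 ),11/2,  13/2 , 33/5, 18.68, 89/3 ]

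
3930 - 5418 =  - 1488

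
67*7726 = 517642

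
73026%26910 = 19206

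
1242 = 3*414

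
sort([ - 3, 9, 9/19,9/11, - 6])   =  [ - 6, - 3 , 9/19, 9/11, 9]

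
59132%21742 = 15648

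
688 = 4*172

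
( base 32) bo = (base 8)570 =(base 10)376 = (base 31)C4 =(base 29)CS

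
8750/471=8750/471 = 18.58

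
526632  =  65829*8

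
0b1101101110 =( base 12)612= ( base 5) 12003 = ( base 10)878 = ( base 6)4022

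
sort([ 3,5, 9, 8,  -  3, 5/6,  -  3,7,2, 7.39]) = [-3 , - 3,5/6, 2, 3,5,  7, 7.39, 8, 9]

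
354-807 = -453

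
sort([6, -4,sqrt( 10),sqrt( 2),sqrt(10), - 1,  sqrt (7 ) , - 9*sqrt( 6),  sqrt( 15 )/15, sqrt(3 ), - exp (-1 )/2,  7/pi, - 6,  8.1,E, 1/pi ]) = [ - 9*sqrt( 6),-6, - 4 ,-1, - exp(  -  1 ) /2, sqrt( 15)/15, 1/pi,sqrt( 2 ),sqrt( 3 ) , 7/pi , sqrt( 7 ) , E,sqrt(10 ),sqrt( 10 ),6,8.1]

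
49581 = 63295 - 13714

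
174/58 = 3 = 3.00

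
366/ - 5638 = -183/2819 = -0.06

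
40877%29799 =11078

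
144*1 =144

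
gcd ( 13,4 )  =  1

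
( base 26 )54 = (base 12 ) B2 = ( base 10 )134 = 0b10000110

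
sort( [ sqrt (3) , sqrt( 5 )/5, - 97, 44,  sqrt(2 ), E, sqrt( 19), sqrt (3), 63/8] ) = [ - 97, sqrt( 5 )/5,sqrt (2 ),sqrt( 3 ),sqrt( 3),E,sqrt( 19 ), 63/8, 44] 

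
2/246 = 1/123 = 0.01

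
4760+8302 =13062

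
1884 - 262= 1622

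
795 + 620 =1415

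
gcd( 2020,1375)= 5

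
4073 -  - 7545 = 11618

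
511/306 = 1 + 205/306 = 1.67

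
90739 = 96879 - 6140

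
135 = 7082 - 6947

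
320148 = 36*8893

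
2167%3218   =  2167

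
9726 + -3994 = 5732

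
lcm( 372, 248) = 744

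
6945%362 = 67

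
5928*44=260832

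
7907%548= 235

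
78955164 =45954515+33000649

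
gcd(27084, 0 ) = 27084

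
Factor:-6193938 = - 2^1*3^1*59^1*17497^1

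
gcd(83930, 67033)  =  1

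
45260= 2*22630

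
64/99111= 64/99111 = 0.00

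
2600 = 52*50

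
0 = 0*1121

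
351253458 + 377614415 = 728867873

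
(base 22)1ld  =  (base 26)1AN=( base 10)959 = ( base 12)67b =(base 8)1677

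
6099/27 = 225 + 8/9 = 225.89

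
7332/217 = 33 + 171/217=33.79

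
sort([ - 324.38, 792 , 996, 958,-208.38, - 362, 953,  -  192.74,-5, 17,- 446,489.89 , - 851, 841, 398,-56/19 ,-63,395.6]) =[-851 , - 446, - 362, - 324.38 , - 208.38, - 192.74, - 63 , - 5, - 56/19,  17, 395.6, 398,489.89, 792, 841, 953,958 , 996] 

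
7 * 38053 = 266371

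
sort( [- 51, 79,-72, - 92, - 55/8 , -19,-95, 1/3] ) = [ - 95, - 92,- 72,-51, - 19, - 55/8,1/3, 79] 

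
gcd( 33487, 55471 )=1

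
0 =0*55648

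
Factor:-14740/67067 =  - 20/91  =  -2^2*5^1*7^( - 1)*13^( - 1)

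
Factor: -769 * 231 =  - 3^1*7^1*11^1* 769^1 = - 177639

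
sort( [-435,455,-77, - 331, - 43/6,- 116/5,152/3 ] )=[ - 435,-331,  -  77,-116/5,-43/6,152/3,455] 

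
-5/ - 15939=5/15939 = 0.00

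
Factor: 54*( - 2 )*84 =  - 9072 = - 2^4*3^4*7^1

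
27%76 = 27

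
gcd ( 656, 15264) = 16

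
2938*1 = 2938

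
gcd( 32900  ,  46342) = 94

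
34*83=2822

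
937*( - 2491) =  - 2334067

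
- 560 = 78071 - 78631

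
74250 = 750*99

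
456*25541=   11646696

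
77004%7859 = 6273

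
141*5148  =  725868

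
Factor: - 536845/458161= -5^1*11^ ( - 1 )*19^1*5651^1*41651^ ( - 1)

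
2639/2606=2639/2606 = 1.01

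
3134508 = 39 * 80372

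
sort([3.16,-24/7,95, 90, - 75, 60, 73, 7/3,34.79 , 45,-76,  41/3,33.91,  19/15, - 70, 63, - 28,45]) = [ -76, - 75,-70, - 28,  -  24/7, 19/15,  7/3,  3.16, 41/3,33.91,  34.79, 45 , 45, 60, 63, 73 , 90,95 ] 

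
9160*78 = 714480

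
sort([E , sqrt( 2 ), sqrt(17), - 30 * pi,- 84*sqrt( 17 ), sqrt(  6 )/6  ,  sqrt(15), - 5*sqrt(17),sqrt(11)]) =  [ - 84*sqrt( 17), - 30*pi, - 5 * sqrt(17) , sqrt(6)/6 , sqrt(2),  E , sqrt(11), sqrt( 15 ), sqrt (17 ) ] 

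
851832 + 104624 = 956456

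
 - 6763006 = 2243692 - 9006698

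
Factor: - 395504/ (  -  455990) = 2^3*5^(-1)*19^1 * 1301^1 *45599^( -1 ) = 197752/227995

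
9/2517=3/839 = 0.00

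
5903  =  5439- -464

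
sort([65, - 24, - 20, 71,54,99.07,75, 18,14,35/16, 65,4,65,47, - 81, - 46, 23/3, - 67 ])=[  -  81 ,-67, -46, - 24, - 20,35/16, 4, 23/3, 14,18,47,54 , 65,65,65,71, 75, 99.07 ] 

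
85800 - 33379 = 52421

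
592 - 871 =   -  279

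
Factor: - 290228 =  - 2^2*37^2*53^1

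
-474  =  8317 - 8791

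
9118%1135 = 38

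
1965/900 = 2 + 11/60 = 2.18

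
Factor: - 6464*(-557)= 3600448 = 2^6*101^1*557^1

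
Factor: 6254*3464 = 21663856=2^4 * 53^1 *59^1*433^1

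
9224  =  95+9129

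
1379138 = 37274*37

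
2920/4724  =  730/1181= 0.62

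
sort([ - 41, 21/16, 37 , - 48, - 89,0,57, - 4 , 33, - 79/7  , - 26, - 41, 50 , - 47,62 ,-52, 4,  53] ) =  [ - 89, - 52, - 48,-47, - 41, - 41,-26, - 79/7, - 4, 0,21/16, 4, 33,37,  50, 53, 57,  62 ]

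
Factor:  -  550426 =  -2^1*17^1*16189^1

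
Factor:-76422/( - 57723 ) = 2^1*47^1*71^(-1) = 94/71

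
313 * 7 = 2191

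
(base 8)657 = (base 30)eb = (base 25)h6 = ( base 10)431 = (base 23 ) ih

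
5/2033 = 5/2033 = 0.00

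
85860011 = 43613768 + 42246243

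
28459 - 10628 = 17831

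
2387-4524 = -2137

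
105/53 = 105/53  =  1.98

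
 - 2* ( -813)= 1626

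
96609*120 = 11593080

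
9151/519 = 17 + 328/519 = 17.63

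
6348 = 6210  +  138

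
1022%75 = 47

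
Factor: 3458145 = 3^1*5^1*41^1*5623^1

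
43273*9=389457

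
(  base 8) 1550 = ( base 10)872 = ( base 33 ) qe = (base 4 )31220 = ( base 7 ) 2354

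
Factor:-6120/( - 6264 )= 3^( - 1 )*5^1 * 17^1*29^( - 1)  =  85/87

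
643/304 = 2 + 35/304 = 2.12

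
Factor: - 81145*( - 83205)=3^2*  5^2* 43^2 * 16229^1 = 6751669725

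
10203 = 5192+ 5011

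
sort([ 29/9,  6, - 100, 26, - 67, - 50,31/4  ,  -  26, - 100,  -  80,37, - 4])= [ -100, - 100,-80 , - 67,  -  50, - 26, - 4, 29/9,6, 31/4, 26, 37]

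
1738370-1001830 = 736540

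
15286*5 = 76430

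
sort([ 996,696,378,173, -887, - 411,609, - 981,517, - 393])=[ - 981, - 887,- 411 , - 393,173,378, 517,609,696,  996] 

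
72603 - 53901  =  18702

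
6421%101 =58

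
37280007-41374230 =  - 4094223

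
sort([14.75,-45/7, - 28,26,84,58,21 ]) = [-28, - 45/7 , 14.75, 21  ,  26,58, 84]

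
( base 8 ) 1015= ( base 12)379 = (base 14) 297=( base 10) 525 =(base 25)L0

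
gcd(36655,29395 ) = 5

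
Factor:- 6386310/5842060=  - 2^( - 1) *3^3*31^1*109^1*41729^( - 1 ) = - 91233/83458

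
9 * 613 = 5517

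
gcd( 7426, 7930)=2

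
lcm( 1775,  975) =69225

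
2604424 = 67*38872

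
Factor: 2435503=7^1*347929^1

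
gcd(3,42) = 3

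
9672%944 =232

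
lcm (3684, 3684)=3684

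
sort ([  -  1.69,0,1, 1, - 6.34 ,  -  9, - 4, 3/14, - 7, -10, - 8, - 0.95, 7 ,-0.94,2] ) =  [ - 10, - 9,  -  8, - 7, - 6.34,- 4, - 1.69, - 0.95, - 0.94,0,3/14, 1,1, 2,7] 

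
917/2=458 +1/2   =  458.50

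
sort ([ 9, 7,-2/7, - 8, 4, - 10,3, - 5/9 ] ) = [-10,  -  8 , - 5/9, - 2/7, 3 , 4 , 7,  9 ] 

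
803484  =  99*8116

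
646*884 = 571064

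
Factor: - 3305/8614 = - 2^(- 1)*5^1*59^( - 1)*73^( - 1)*661^1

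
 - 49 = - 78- - 29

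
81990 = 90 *911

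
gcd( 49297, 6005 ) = 1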